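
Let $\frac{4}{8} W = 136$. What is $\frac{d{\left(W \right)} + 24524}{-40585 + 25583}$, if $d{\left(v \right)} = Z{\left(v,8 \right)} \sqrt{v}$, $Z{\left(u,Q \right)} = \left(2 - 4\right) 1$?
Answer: $- \frac{12262}{7501} + \frac{4 \sqrt{17}}{7501} \approx -1.6325$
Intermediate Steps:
$Z{\left(u,Q \right)} = -2$ ($Z{\left(u,Q \right)} = \left(-2\right) 1 = -2$)
$W = 272$ ($W = 2 \cdot 136 = 272$)
$d{\left(v \right)} = - 2 \sqrt{v}$
$\frac{d{\left(W \right)} + 24524}{-40585 + 25583} = \frac{- 2 \sqrt{272} + 24524}{-40585 + 25583} = \frac{- 2 \cdot 4 \sqrt{17} + 24524}{-15002} = \left(- 8 \sqrt{17} + 24524\right) \left(- \frac{1}{15002}\right) = \left(24524 - 8 \sqrt{17}\right) \left(- \frac{1}{15002}\right) = - \frac{12262}{7501} + \frac{4 \sqrt{17}}{7501}$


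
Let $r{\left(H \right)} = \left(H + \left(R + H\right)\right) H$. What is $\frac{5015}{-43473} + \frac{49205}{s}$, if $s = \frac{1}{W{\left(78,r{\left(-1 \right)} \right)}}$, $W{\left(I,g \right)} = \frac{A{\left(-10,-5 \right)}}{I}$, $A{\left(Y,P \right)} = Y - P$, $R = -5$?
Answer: $- \frac{274252205}{86946} \approx -3154.3$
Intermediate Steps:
$r{\left(H \right)} = H \left(-5 + 2 H\right)$ ($r{\left(H \right)} = \left(H + \left(-5 + H\right)\right) H = \left(-5 + 2 H\right) H = H \left(-5 + 2 H\right)$)
$W{\left(I,g \right)} = - \frac{5}{I}$ ($W{\left(I,g \right)} = \frac{-10 - -5}{I} = \frac{-10 + 5}{I} = - \frac{5}{I}$)
$s = - \frac{78}{5}$ ($s = \frac{1}{\left(-5\right) \frac{1}{78}} = \frac{1}{- \frac{5}{78}} = - \frac{78}{5} \approx -15.6$)
$\frac{5015}{-43473} + \frac{49205}{s} = \frac{5015}{-43473} + \frac{49205}{- \frac{78}{5}} = 5015 \left(- \frac{1}{43473}\right) + 49205 \left(- \frac{5}{78}\right) = - \frac{5015}{43473} - \frac{18925}{6} = - \frac{274252205}{86946}$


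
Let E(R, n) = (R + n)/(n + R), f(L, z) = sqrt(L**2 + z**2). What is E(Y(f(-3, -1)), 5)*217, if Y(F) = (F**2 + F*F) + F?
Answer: 217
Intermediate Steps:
Y(F) = F + 2*F**2 (Y(F) = (F**2 + F**2) + F = 2*F**2 + F = F + 2*F**2)
E(R, n) = 1 (E(R, n) = (R + n)/(R + n) = 1)
E(Y(f(-3, -1)), 5)*217 = 1*217 = 217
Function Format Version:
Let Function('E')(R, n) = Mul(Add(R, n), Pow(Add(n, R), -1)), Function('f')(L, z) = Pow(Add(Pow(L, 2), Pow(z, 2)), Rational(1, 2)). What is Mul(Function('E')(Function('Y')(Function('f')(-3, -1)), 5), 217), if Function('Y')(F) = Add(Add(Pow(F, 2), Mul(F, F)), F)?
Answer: 217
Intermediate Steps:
Function('Y')(F) = Add(F, Mul(2, Pow(F, 2))) (Function('Y')(F) = Add(Add(Pow(F, 2), Pow(F, 2)), F) = Add(Mul(2, Pow(F, 2)), F) = Add(F, Mul(2, Pow(F, 2))))
Function('E')(R, n) = 1 (Function('E')(R, n) = Mul(Add(R, n), Pow(Add(R, n), -1)) = 1)
Mul(Function('E')(Function('Y')(Function('f')(-3, -1)), 5), 217) = Mul(1, 217) = 217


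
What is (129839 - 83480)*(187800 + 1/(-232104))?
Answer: 673582844418147/77368 ≈ 8.7062e+9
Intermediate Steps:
(129839 - 83480)*(187800 + 1/(-232104)) = 46359*(187800 - 1/232104) = 46359*(43589131199/232104) = 673582844418147/77368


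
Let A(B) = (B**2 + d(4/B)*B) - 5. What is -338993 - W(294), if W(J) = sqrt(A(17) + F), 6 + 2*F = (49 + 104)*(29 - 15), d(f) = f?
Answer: -338993 - 2*sqrt(339) ≈ -3.3903e+5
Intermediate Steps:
A(B) = -1 + B**2 (A(B) = (B**2 + (4/B)*B) - 5 = (B**2 + 4) - 5 = (4 + B**2) - 5 = -1 + B**2)
F = 1068 (F = -3 + ((49 + 104)*(29 - 15))/2 = -3 + (153*14)/2 = -3 + (1/2)*2142 = -3 + 1071 = 1068)
W(J) = 2*sqrt(339) (W(J) = sqrt((-1 + 17**2) + 1068) = sqrt((-1 + 289) + 1068) = sqrt(288 + 1068) = sqrt(1356) = 2*sqrt(339))
-338993 - W(294) = -338993 - 2*sqrt(339)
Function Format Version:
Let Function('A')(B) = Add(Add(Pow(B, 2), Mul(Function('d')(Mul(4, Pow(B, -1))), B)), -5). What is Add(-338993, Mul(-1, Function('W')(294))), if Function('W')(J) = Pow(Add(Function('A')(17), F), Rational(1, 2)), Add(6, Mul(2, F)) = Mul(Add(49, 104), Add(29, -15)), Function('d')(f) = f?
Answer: Add(-338993, Mul(-2, Pow(339, Rational(1, 2)))) ≈ -3.3903e+5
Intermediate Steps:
Function('A')(B) = Add(-1, Pow(B, 2)) (Function('A')(B) = Add(Add(Pow(B, 2), Mul(Mul(4, Pow(B, -1)), B)), -5) = Add(Add(Pow(B, 2), 4), -5) = Add(Add(4, Pow(B, 2)), -5) = Add(-1, Pow(B, 2)))
F = 1068 (F = Add(-3, Mul(Rational(1, 2), Mul(Add(49, 104), Add(29, -15)))) = Add(-3, Mul(Rational(1, 2), Mul(153, 14))) = Add(-3, Mul(Rational(1, 2), 2142)) = Add(-3, 1071) = 1068)
Function('W')(J) = Mul(2, Pow(339, Rational(1, 2))) (Function('W')(J) = Pow(Add(Add(-1, Pow(17, 2)), 1068), Rational(1, 2)) = Pow(Add(Add(-1, 289), 1068), Rational(1, 2)) = Pow(Add(288, 1068), Rational(1, 2)) = Pow(1356, Rational(1, 2)) = Mul(2, Pow(339, Rational(1, 2))))
Add(-338993, Mul(-1, Function('W')(294))) = Add(-338993, Mul(-1, Mul(2, Pow(339, Rational(1, 2))))) = Add(-338993, Mul(-2, Pow(339, Rational(1, 2))))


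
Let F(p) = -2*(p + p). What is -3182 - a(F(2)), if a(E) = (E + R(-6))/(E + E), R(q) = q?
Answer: -25463/8 ≈ -3182.9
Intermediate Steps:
F(p) = -4*p
a(E) = (-6 + E)/(2*E) (a(E) = (E - 6)/(E + E) = (-6 + E)/((2*E)) = (-6 + E)*(1/(2*E)) = (-6 + E)/(2*E))
-3182 - a(F(2)) = -3182 - (-6 - 4*2)/(2*((-4*2))) = -3182 - (-6 - 8)/(2*(-8)) = -3182 - (-1)*(-14)/(2*8) = -3182 - 1*7/8 = -3182 - 7/8 = -25463/8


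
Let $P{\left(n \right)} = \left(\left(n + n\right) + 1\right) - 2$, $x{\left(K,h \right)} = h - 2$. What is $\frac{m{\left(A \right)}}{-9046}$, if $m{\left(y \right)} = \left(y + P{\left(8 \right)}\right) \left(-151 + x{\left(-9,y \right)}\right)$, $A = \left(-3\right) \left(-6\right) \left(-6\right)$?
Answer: $- \frac{24273}{9046} \approx -2.6833$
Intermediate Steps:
$x{\left(K,h \right)} = -2 + h$ ($x{\left(K,h \right)} = h - 2 = -2 + h$)
$P{\left(n \right)} = -1 + 2 n$ ($P{\left(n \right)} = \left(2 n + 1\right) - 2 = \left(1 + 2 n\right) - 2 = -1 + 2 n$)
$A = -108$ ($A = 18 \left(-6\right) = -108$)
$m{\left(y \right)} = \left(-153 + y\right) \left(15 + y\right)$ ($m{\left(y \right)} = \left(y + \left(-1 + 2 \cdot 8\right)\right) \left(-151 + \left(-2 + y\right)\right) = \left(y + \left(-1 + 16\right)\right) \left(-153 + y\right) = \left(y + 15\right) \left(-153 + y\right) = \left(15 + y\right) \left(-153 + y\right) = \left(-153 + y\right) \left(15 + y\right)$)
$\frac{m{\left(A \right)}}{-9046} = \frac{-2295 + \left(-108\right)^{2} - -14904}{-9046} = \left(-2295 + 11664 + 14904\right) \left(- \frac{1}{9046}\right) = 24273 \left(- \frac{1}{9046}\right) = - \frac{24273}{9046}$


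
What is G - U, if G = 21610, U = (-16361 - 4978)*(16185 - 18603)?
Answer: -51576092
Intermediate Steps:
U = 51597702 (U = -21339*(-2418) = 51597702)
G - U = 21610 - 1*51597702 = 21610 - 51597702 = -51576092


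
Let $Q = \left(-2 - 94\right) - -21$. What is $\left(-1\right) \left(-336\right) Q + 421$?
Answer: $-24779$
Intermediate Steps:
$Q = -75$ ($Q = -96 + 21 = -75$)
$\left(-1\right) \left(-336\right) Q + 421 = \left(-1\right) \left(-336\right) \left(-75\right) + 421 = 336 \left(-75\right) + 421 = -25200 + 421 = -24779$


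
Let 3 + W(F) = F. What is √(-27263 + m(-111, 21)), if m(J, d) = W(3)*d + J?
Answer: I*√27374 ≈ 165.45*I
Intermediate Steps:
W(F) = -3 + F
m(J, d) = J (m(J, d) = (-3 + 3)*d + J = 0*d + J = 0 + J = J)
√(-27263 + m(-111, 21)) = √(-27263 - 111) = √(-27374) = I*√27374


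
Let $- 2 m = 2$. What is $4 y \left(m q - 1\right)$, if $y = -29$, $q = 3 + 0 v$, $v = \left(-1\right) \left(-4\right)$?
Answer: $464$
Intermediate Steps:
$m = -1$ ($m = \left(- \frac{1}{2}\right) 2 = -1$)
$v = 4$
$q = 3$ ($q = 3 + 0 \cdot 4 = 3 + 0 = 3$)
$4 y \left(m q - 1\right) = 4 \left(-29\right) \left(\left(-1\right) 3 - 1\right) = - 116 \left(-3 - 1\right) = \left(-116\right) \left(-4\right) = 464$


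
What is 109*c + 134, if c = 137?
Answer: 15067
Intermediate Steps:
109*c + 134 = 109*137 + 134 = 14933 + 134 = 15067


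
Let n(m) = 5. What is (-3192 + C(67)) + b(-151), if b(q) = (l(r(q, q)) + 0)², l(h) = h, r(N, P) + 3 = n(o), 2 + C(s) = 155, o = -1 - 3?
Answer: -3035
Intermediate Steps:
o = -4
C(s) = 153 (C(s) = -2 + 155 = 153)
r(N, P) = 2 (r(N, P) = -3 + 5 = 2)
b(q) = 4 (b(q) = (2 + 0)² = 2² = 4)
(-3192 + C(67)) + b(-151) = (-3192 + 153) + 4 = -3039 + 4 = -3035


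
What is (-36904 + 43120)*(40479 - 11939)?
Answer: 177404640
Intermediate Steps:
(-36904 + 43120)*(40479 - 11939) = 6216*28540 = 177404640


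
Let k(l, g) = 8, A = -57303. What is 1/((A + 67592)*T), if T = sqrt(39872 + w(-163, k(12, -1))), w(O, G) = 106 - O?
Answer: sqrt(40141)/413010749 ≈ 4.8510e-7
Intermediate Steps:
T = sqrt(40141) (T = sqrt(39872 + (106 - 1*(-163))) = sqrt(39872 + (106 + 163)) = sqrt(39872 + 269) = sqrt(40141) ≈ 200.35)
1/((A + 67592)*T) = 1/((-57303 + 67592)*(sqrt(40141))) = (sqrt(40141)/40141)/10289 = sqrt(40141)/413010749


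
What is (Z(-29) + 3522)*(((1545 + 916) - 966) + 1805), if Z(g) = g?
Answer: 11526900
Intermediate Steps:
(Z(-29) + 3522)*(((1545 + 916) - 966) + 1805) = (-29 + 3522)*(((1545 + 916) - 966) + 1805) = 3493*((2461 - 966) + 1805) = 3493*(1495 + 1805) = 3493*3300 = 11526900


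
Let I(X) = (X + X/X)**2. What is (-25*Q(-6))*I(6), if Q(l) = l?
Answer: 7350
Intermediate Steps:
I(X) = (1 + X)**2 (I(X) = (X + 1)**2 = (1 + X)**2)
(-25*Q(-6))*I(6) = (-25*(-6))*(1 + 6)**2 = 150*7**2 = 150*49 = 7350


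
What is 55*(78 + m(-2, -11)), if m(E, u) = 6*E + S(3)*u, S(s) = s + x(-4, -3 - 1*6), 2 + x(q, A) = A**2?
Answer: -45980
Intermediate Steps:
x(q, A) = -2 + A**2
S(s) = 79 + s (S(s) = s + (-2 + (-3 - 1*6)**2) = s + (-2 + (-3 - 6)**2) = s + (-2 + (-9)**2) = s + (-2 + 81) = s + 79 = 79 + s)
m(E, u) = 6*E + 82*u (m(E, u) = 6*E + (79 + 3)*u = 6*E + 82*u)
55*(78 + m(-2, -11)) = 55*(78 + (6*(-2) + 82*(-11))) = 55*(78 + (-12 - 902)) = 55*(78 - 914) = 55*(-836) = -45980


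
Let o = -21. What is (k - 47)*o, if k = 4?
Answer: 903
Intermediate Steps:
(k - 47)*o = (4 - 47)*(-21) = -43*(-21) = 903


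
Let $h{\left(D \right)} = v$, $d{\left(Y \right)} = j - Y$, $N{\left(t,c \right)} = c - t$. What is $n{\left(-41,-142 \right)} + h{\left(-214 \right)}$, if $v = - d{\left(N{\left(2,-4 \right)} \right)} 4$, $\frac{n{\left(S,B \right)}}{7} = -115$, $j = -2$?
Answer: $-821$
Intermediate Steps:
$n{\left(S,B \right)} = -805$ ($n{\left(S,B \right)} = 7 \left(-115\right) = -805$)
$d{\left(Y \right)} = -2 - Y$
$v = -16$ ($v = - (-2 - \left(-4 - 2\right)) 4 = - (-2 - -6) 4 = - (-2 + 6) 4 = \left(-1\right) 4 \cdot 4 = \left(-4\right) 4 = -16$)
$h{\left(D \right)} = -16$
$n{\left(-41,-142 \right)} + h{\left(-214 \right)} = -805 - 16 = -821$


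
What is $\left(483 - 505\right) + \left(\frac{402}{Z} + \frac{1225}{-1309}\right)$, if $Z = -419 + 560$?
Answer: $- \frac{176525}{8789} \approx -20.085$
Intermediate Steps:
$Z = 141$
$\left(483 - 505\right) + \left(\frac{402}{Z} + \frac{1225}{-1309}\right) = \left(483 - 505\right) + \left(\frac{402}{141} + \frac{1225}{-1309}\right) = -22 + \left(402 \cdot \frac{1}{141} + 1225 \left(- \frac{1}{1309}\right)\right) = -22 + \left(\frac{134}{47} - \frac{175}{187}\right) = -22 + \frac{16833}{8789} = - \frac{176525}{8789}$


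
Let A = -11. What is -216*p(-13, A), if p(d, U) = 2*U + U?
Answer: 7128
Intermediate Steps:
p(d, U) = 3*U
-216*p(-13, A) = -648*(-11) = -216*(-33) = 7128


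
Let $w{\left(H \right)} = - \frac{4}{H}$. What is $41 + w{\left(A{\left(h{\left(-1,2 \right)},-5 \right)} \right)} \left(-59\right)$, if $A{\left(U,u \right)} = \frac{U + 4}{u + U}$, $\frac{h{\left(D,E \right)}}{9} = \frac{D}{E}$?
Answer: $4525$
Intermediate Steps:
$h{\left(D,E \right)} = \frac{9 D}{E}$ ($h{\left(D,E \right)} = 9 \frac{D}{E} = \frac{9 D}{E}$)
$A{\left(U,u \right)} = \frac{4 + U}{U + u}$
$41 + w{\left(A{\left(h{\left(-1,2 \right)},-5 \right)} \right)} \left(-59\right) = 41 + - \frac{4}{\frac{1}{9 \left(-1\right) \frac{1}{2} - 5} \left(4 + 9 \left(-1\right) \frac{1}{2}\right)} \left(-59\right) = 41 + - \frac{4}{\frac{1}{- \frac{9}{2} - 5} \left(4 - \frac{9}{2}\right)} \left(-59\right) = 41 + - \frac{4}{\frac{1}{- \frac{19}{2}} \left(- \frac{1}{2}\right)} \left(-59\right) = 41 + - \frac{4}{\left(- \frac{2}{19}\right) \left(- \frac{1}{2}\right)} \left(-59\right) = 41 + - 4 \frac{1}{\frac{1}{19}} \left(-59\right) = 41 + \left(-4\right) 19 \left(-59\right) = 41 - -4484 = 41 + 4484 = 4525$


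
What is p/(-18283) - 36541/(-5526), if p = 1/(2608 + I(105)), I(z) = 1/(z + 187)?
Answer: 508766954247719/76939498045746 ≈ 6.6126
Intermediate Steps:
I(z) = 1/(187 + z)
p = 292/761537 (p = 1/(2608 + 1/(187 + 105)) = 1/(2608 + 1/292) = 1/(761537/292) = 292/761537 ≈ 0.00038344)
p/(-18283) - 36541/(-5526) = (292/761537)/(-18283) - 36541/(-5526) = (292/761537)*(-1/18283) - 36541*(-1/5526) = -292/13923180971 + 36541/5526 = 508766954247719/76939498045746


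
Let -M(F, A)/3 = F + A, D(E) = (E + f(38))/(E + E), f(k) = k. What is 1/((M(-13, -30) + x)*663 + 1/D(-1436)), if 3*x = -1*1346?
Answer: -699/148143925 ≈ -4.7184e-6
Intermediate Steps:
x = -1346/3 (x = (-1*1346)/3 = (⅓)*(-1346) = -1346/3 ≈ -448.67)
D(E) = (38 + E)/(2*E) (D(E) = (E + 38)/(E + E) = (38 + E)/((2*E)) = (38 + E)*(1/(2*E)) = (38 + E)/(2*E))
M(F, A) = -3*A - 3*F (M(F, A) = -3*(F + A) = -3*(A + F) = -3*A - 3*F)
1/((M(-13, -30) + x)*663 + 1/D(-1436)) = 1/(((-3*(-30) - 3*(-13)) - 1346/3)*663 + 1/((½)*(38 - 1436)/(-1436))) = 1/(((90 + 39) - 1346/3)*663 + 1/((½)*(-1/1436)*(-1398))) = 1/((129 - 1346/3)*663 + 1/(699/1436)) = 1/(-959/3*663 + 1436/699) = 1/(-211939 + 1436/699) = 1/(-148143925/699) = -699/148143925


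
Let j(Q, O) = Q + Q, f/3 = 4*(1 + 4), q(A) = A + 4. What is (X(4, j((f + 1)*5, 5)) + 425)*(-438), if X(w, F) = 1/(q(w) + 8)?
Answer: -1489419/8 ≈ -1.8618e+5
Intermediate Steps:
q(A) = 4 + A
f = 60 (f = 3*(4*(1 + 4)) = 3*(4*5) = 3*20 = 60)
j(Q, O) = 2*Q
X(w, F) = 1/(12 + w) (X(w, F) = 1/((4 + w) + 8) = 1/(12 + w))
(X(4, j((f + 1)*5, 5)) + 425)*(-438) = (1/(12 + 4) + 425)*(-438) = (1/16 + 425)*(-438) = (6801/16)*(-438) = -1489419/8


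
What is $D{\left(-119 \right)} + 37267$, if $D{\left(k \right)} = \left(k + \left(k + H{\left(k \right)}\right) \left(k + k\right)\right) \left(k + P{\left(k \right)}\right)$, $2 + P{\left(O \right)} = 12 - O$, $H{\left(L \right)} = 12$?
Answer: $290737$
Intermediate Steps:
$P{\left(O \right)} = 10 - O$ ($P{\left(O \right)} = -2 - \left(-12 + O\right) = 10 - O$)
$D{\left(k \right)} = 10 k + 20 k \left(12 + k\right)$ ($D{\left(k \right)} = \left(k + \left(k + 12\right) \left(k + k\right)\right) \left(k - \left(-10 + k\right)\right) = \left(k + \left(12 + k\right) 2 k\right) 10 = \left(k + 2 k \left(12 + k\right)\right) 10 = 10 k + 20 k \left(12 + k\right)$)
$D{\left(-119 \right)} + 37267 = 10 \left(-119\right) \left(25 + 2 \left(-119\right)\right) + 37267 = 10 \left(-119\right) \left(25 - 238\right) + 37267 = 10 \left(-119\right) \left(-213\right) + 37267 = 253470 + 37267 = 290737$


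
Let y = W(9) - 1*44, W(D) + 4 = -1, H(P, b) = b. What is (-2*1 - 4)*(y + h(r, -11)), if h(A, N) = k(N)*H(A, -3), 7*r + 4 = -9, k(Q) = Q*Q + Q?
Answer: 2274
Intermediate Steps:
k(Q) = Q + Q**2 (k(Q) = Q**2 + Q = Q + Q**2)
r = -13/7 (r = -4/7 + (1/7)*(-9) = -4/7 - 9/7 = -13/7 ≈ -1.8571)
W(D) = -5 (W(D) = -4 - 1 = -5)
h(A, N) = -3*N*(1 + N) (h(A, N) = (N*(1 + N))*(-3) = -3*N*(1 + N))
y = -49 (y = -5 - 1*44 = -5 - 44 = -49)
(-2*1 - 4)*(y + h(r, -11)) = (-2*1 - 4)*(-49 - 3*(-11)*(1 - 11)) = (-2 - 4)*(-49 - 3*(-11)*(-10)) = -6*(-49 - 330) = -6*(-379) = 2274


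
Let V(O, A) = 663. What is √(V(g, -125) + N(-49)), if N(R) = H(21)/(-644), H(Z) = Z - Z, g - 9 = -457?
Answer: √663 ≈ 25.749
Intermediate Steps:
g = -448 (g = 9 - 457 = -448)
H(Z) = 0
N(R) = 0 (N(R) = 0/(-644) = 0*(-1/644) = 0)
√(V(g, -125) + N(-49)) = √(663 + 0) = √663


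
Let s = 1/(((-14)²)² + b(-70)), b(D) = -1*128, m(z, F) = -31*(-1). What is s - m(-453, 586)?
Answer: -1186927/38288 ≈ -31.000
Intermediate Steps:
m(z, F) = 31
b(D) = -128
s = 1/38288 (s = 1/(((-14)²)² - 128) = 1/(196² - 128) = 1/(38416 - 128) = 1/38288 ≈ 2.6118e-5)
s - m(-453, 586) = 1/38288 - 1*31 = 1/38288 - 31 = -1186927/38288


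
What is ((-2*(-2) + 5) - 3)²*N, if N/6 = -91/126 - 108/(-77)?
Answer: 11316/77 ≈ 146.96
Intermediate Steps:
N = 943/231 (N = 6*(-91/126 - 108/(-77)) = 6*(-91*1/126 - 108*(-1/77)) = 6*(-13/18 + 108/77) = 6*(943/1386) = 943/231 ≈ 4.0823)
((-2*(-2) + 5) - 3)²*N = ((-2*(-2) + 5) - 3)²*(943/231) = ((4 + 5) - 3)²*(943/231) = (9 - 3)²*(943/231) = 6²*(943/231) = 36*(943/231) = 11316/77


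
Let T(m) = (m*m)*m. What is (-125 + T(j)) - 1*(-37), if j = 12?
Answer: 1640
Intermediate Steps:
T(m) = m³ (T(m) = m²*m = m³)
(-125 + T(j)) - 1*(-37) = (-125 + 12³) - 1*(-37) = (-125 + 1728) + 37 = 1603 + 37 = 1640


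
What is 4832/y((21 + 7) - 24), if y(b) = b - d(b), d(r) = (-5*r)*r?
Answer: 1208/21 ≈ 57.524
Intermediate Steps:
d(r) = -5*r²
y(b) = b + 5*b² (y(b) = b - (-5)*b² = b + 5*b²)
4832/y((21 + 7) - 24) = 4832/((((21 + 7) - 24)*(1 + 5*((21 + 7) - 24)))) = 4832/(((28 - 24)*(1 + 5*(28 - 24)))) = 4832/((4*(1 + 5*4))) = 4832/((4*(1 + 20))) = 4832/((4*21)) = 4832/84 = 4832*(1/84) = 1208/21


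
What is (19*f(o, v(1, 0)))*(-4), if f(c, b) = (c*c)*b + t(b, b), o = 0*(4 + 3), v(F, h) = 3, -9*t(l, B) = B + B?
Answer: 152/3 ≈ 50.667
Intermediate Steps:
t(l, B) = -2*B/9 (t(l, B) = -(B + B)/9 = -2*B/9)
o = 0 (o = 0*7 = 0)
f(c, b) = -2*b/9 + b*c**2 (f(c, b) = (c*c)*b - 2*b/9 = c**2*b - 2*b/9 = b*c**2 - 2*b/9 = -2*b/9 + b*c**2)
(19*f(o, v(1, 0)))*(-4) = (19*((1/9)*3*(-2 + 9*0**2)))*(-4) = (19*((1/9)*3*(-2 + 9*0)))*(-4) = (19*((1/9)*3*(-2 + 0)))*(-4) = (19*((1/9)*3*(-2)))*(-4) = (19*(-2/3))*(-4) = -38/3*(-4) = 152/3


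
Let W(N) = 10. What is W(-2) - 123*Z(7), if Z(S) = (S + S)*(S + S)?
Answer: -24098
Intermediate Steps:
Z(S) = 4*S² (Z(S) = (2*S)*(2*S) = 4*S²)
W(-2) - 123*Z(7) = 10 - 492*7² = 10 - 492*49 = 10 - 123*196 = 10 - 24108 = -24098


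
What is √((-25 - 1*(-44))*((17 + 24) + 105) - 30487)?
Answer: I*√27713 ≈ 166.47*I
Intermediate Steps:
√((-25 - 1*(-44))*((17 + 24) + 105) - 30487) = √((-25 + 44)*(41 + 105) - 30487) = √(19*146 - 30487) = √(2774 - 30487) = √(-27713) = I*√27713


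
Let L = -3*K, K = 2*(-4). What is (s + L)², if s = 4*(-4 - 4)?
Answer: 64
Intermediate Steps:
K = -8
s = -32 (s = 4*(-8) = -32)
L = 24 (L = -3*(-8) = 24)
(s + L)² = (-32 + 24)² = (-8)² = 64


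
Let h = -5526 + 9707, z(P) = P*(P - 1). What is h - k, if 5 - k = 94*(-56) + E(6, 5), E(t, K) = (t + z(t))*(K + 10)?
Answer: -548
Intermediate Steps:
z(P) = P*(-1 + P)
E(t, K) = (10 + K)*(t + t*(-1 + t)) (E(t, K) = (t + t*(-1 + t))*(K + 10) = (t + t*(-1 + t))*(10 + K) = (10 + K)*(t + t*(-1 + t)))
h = 4181
k = 4729 (k = 5 - (94*(-56) + 6**2*(10 + 5)) = 5 - (-5264 + 36*15) = 5 - (-5264 + 540) = 5 - 1*(-4724) = 5 + 4724 = 4729)
h - k = 4181 - 1*4729 = 4181 - 4729 = -548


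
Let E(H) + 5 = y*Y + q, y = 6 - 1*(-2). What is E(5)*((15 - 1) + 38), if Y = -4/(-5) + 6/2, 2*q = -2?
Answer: 6344/5 ≈ 1268.8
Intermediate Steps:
q = -1 (q = (½)*(-2) = -1)
y = 8 (y = 6 + 2 = 8)
Y = 19/5 (Y = -4*(-⅕) + 6*(½) = ⅘ + 3 = 19/5 ≈ 3.8000)
E(H) = 122/5 (E(H) = -5 + (8*(19/5) - 1) = -5 + (152/5 - 1) = -5 + 147/5 = 122/5)
E(5)*((15 - 1) + 38) = 122*((15 - 1) + 38)/5 = 122*(14 + 38)/5 = (122/5)*52 = 6344/5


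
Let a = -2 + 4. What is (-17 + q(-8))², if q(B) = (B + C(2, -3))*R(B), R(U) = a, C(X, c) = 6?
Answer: 441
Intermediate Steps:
a = 2
R(U) = 2
q(B) = 12 + 2*B (q(B) = (B + 6)*2 = (6 + B)*2 = 12 + 2*B)
(-17 + q(-8))² = (-17 + (12 + 2*(-8)))² = (-17 + (12 - 16))² = (-17 - 4)² = (-21)² = 441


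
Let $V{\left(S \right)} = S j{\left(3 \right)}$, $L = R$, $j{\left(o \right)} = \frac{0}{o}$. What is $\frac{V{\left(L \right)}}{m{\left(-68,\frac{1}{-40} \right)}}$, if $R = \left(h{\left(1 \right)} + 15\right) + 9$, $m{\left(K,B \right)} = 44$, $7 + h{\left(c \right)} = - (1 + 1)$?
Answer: $0$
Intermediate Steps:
$j{\left(o \right)} = 0$
$h{\left(c \right)} = -9$ ($h{\left(c \right)} = -7 - \left(1 + 1\right) = -7 - 2 = -9$)
$R = 15$ ($R = \left(-9 + 15\right) + 9 = 6 + 9 = 15$)
$L = 15$
$V{\left(S \right)} = 0$ ($V{\left(S \right)} = S 0 = 0$)
$\frac{V{\left(L \right)}}{m{\left(-68,\frac{1}{-40} \right)}} = \frac{0}{44} = 0 \cdot \frac{1}{44} = 0$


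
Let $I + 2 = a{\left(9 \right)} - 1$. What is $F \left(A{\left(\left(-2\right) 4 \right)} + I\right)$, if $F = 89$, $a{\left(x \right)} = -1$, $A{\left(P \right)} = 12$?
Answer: $712$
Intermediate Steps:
$I = -4$ ($I = -2 - 2 = -4$)
$F \left(A{\left(\left(-2\right) 4 \right)} + I\right) = 89 \left(12 - 4\right) = 89 \cdot 8 = 712$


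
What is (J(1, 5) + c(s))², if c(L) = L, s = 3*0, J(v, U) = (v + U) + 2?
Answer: 64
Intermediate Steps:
J(v, U) = 2 + U + v (J(v, U) = (U + v) + 2 = 2 + U + v)
s = 0
(J(1, 5) + c(s))² = ((2 + 5 + 1) + 0)² = (8 + 0)² = 8² = 64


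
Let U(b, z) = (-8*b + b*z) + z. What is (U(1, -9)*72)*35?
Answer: -65520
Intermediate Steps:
U(b, z) = z - 8*b + b*z
(U(1, -9)*72)*35 = ((-9 - 8*1 + 1*(-9))*72)*35 = ((-9 - 8 - 9)*72)*35 = -26*72*35 = -1872*35 = -65520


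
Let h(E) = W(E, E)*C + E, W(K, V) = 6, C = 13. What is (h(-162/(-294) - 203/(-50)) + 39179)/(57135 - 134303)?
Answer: -96190947/189061600 ≈ -0.50878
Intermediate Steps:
h(E) = 78 + E (h(E) = 6*13 + E = 78 + E)
(h(-162/(-294) - 203/(-50)) + 39179)/(57135 - 134303) = ((78 + (-162/(-294) - 203/(-50))) + 39179)/(57135 - 134303) = ((78 + (-162*(-1/294) - 203*(-1/50))) + 39179)/(-77168) = ((78 + (27/49 + 203/50)) + 39179)*(-1/77168) = ((78 + 11297/2450) + 39179)*(-1/77168) = (202397/2450 + 39179)*(-1/77168) = (96190947/2450)*(-1/77168) = -96190947/189061600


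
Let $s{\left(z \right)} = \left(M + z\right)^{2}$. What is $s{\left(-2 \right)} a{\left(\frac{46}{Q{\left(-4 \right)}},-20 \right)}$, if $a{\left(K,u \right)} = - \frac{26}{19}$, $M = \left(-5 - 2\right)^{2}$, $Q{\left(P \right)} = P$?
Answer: $- \frac{57434}{19} \approx -3022.8$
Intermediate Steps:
$M = 49$ ($M = \left(-7\right)^{2} = 49$)
$a{\left(K,u \right)} = - \frac{26}{19}$ ($a{\left(K,u \right)} = \left(-26\right) \frac{1}{19} = - \frac{26}{19}$)
$s{\left(z \right)} = \left(49 + z\right)^{2}$
$s{\left(-2 \right)} a{\left(\frac{46}{Q{\left(-4 \right)}},-20 \right)} = \left(49 - 2\right)^{2} \left(- \frac{26}{19}\right) = 47^{2} \left(- \frac{26}{19}\right) = 2209 \left(- \frac{26}{19}\right) = - \frac{57434}{19}$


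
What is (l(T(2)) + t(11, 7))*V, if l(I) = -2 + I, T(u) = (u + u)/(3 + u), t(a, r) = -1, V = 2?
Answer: -22/5 ≈ -4.4000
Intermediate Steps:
T(u) = 2*u/(3 + u) (T(u) = (2*u)/(3 + u) = 2*u/(3 + u))
(l(T(2)) + t(11, 7))*V = ((-2 + 2*2/(3 + 2)) - 1)*2 = ((-2 + 2*2/5) - 1)*2 = ((-2 + 2*2*(1/5)) - 1)*2 = ((-2 + 4/5) - 1)*2 = (-6/5 - 1)*2 = -11/5*2 = -22/5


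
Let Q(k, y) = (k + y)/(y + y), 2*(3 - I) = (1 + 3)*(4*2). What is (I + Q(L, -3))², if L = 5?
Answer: 1600/9 ≈ 177.78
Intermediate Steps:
I = -13 (I = 3 - (1 + 3)*4*2/2 = 3 - 2*8 = 3 - ½*32 = 3 - 16 = -13)
Q(k, y) = (k + y)/(2*y) (Q(k, y) = (k + y)/((2*y)) = (k + y)*(1/(2*y)) = (k + y)/(2*y))
(I + Q(L, -3))² = (-13 + (½)*(5 - 3)/(-3))² = (-13 + (½)*(-⅓)*2)² = (-13 - ⅓)² = (-40/3)² = 1600/9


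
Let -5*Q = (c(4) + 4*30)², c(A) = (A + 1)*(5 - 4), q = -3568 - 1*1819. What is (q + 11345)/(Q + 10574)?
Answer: 1986/2483 ≈ 0.79984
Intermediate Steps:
q = -5387 (q = -3568 - 1819 = -5387)
c(A) = 1 + A (c(A) = (1 + A)*1 = 1 + A)
Q = -3125 (Q = -((1 + 4) + 4*30)²/5 = -(5 + 120)²/5 = -⅕*125² = -⅕*15625 = -3125)
(q + 11345)/(Q + 10574) = (-5387 + 11345)/(-3125 + 10574) = 5958/7449 = 5958*(1/7449) = 1986/2483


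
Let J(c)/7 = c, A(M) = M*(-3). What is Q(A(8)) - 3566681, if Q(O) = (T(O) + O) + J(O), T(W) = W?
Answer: -3566897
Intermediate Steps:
A(M) = -3*M
J(c) = 7*c
Q(O) = 9*O (Q(O) = (O + O) + 7*O = 2*O + 7*O = 9*O)
Q(A(8)) - 3566681 = 9*(-3*8) - 3566681 = 9*(-24) - 3566681 = -216 - 3566681 = -3566897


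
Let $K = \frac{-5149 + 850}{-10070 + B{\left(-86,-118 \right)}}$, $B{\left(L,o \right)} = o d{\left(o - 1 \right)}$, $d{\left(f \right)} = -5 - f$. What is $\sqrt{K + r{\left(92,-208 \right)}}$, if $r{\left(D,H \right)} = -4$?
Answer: $\frac{i \sqrt{2112016858}}{23522} \approx 1.9538 i$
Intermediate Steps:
$B{\left(L,o \right)} = o \left(-4 - o\right)$ ($B{\left(L,o \right)} = o \left(-5 - \left(o - 1\right)\right) = o \left(-5 - \left(-1 + o\right)\right) = o \left(-4 - o\right)$)
$K = \frac{4299}{23522}$ ($K = \frac{-5149 + 850}{-10070 - - 118 \left(4 - 118\right)} = - \frac{4299}{-10070 - \left(-118\right) \left(-114\right)} = - \frac{4299}{-10070 - 13452} = - \frac{4299}{-23522} = \left(-4299\right) \left(- \frac{1}{23522}\right) = \frac{4299}{23522} \approx 0.18277$)
$\sqrt{K + r{\left(92,-208 \right)}} = \sqrt{\frac{4299}{23522} - 4} = \sqrt{- \frac{89789}{23522}} = \frac{i \sqrt{2112016858}}{23522}$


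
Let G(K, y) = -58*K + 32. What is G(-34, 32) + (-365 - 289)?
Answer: 1350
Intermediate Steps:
G(K, y) = 32 - 58*K
G(-34, 32) + (-365 - 289) = (32 - 58*(-34)) + (-365 - 289) = (32 + 1972) - 654 = 2004 - 654 = 1350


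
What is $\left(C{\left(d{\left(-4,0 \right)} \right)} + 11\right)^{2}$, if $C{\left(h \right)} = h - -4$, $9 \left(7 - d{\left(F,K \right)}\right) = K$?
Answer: $484$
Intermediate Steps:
$d{\left(F,K \right)} = 7 - \frac{K}{9}$
$C{\left(h \right)} = 4 + h$ ($C{\left(h \right)} = h + 4 = 4 + h$)
$\left(C{\left(d{\left(-4,0 \right)} \right)} + 11\right)^{2} = \left(\left(4 + \left(7 - 0\right)\right) + 11\right)^{2} = \left(\left(4 + \left(7 + 0\right)\right) + 11\right)^{2} = \left(\left(4 + 7\right) + 11\right)^{2} = \left(11 + 11\right)^{2} = 22^{2} = 484$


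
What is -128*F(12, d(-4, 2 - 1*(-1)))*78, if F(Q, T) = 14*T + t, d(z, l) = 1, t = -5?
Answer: -89856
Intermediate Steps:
F(Q, T) = -5 + 14*T (F(Q, T) = 14*T - 5 = -5 + 14*T)
-128*F(12, d(-4, 2 - 1*(-1)))*78 = -128*(-5 + 14*1)*78 = -128*(-5 + 14)*78 = -128*9*78 = -1152*78 = -89856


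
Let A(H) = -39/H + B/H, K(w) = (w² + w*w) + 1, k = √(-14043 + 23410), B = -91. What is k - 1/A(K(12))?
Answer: 289/130 + √9367 ≈ 99.006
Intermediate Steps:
k = √9367 ≈ 96.783
K(w) = 1 + 2*w² (K(w) = (w² + w²) + 1 = 2*w² + 1 = 1 + 2*w²)
A(H) = -130/H (A(H) = -39/H - 91/H = -130/H)
k - 1/A(K(12)) = √9367 - 1/((-130/(1 + 2*12²))) = √9367 - 1/((-130/(1 + 2*144))) = √9367 - 1/((-130/(1 + 288))) = √9367 - 1/((-130/289)) = √9367 - 1/((-130*1/289)) = √9367 - 1/(-130/289) = √9367 - 1*(-289/130) = √9367 + 289/130 = 289/130 + √9367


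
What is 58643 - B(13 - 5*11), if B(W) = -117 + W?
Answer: 58802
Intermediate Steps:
58643 - B(13 - 5*11) = 58643 - (-117 + (13 - 5*11)) = 58643 - (-117 + (13 - 55)) = 58643 - (-117 - 42) = 58643 - 1*(-159) = 58643 + 159 = 58802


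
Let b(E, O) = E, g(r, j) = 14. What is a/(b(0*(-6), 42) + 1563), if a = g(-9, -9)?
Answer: 14/1563 ≈ 0.0089571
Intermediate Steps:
a = 14
a/(b(0*(-6), 42) + 1563) = 14/(0*(-6) + 1563) = 14/(0 + 1563) = 14/1563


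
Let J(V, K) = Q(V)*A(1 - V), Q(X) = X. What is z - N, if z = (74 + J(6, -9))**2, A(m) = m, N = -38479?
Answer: 40415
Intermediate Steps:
J(V, K) = V*(1 - V)
z = 1936 (z = (74 + 6*(1 - 1*6))**2 = (74 + 6*(1 - 6))**2 = (74 + 6*(-5))**2 = (74 - 30)**2 = 44**2 = 1936)
z - N = 1936 - 1*(-38479) = 1936 + 38479 = 40415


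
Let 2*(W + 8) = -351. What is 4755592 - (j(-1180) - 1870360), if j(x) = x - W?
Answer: 13253897/2 ≈ 6.6270e+6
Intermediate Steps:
W = -367/2 (W = -8 + (1/2)*(-351) = -8 - 351/2 = -367/2 ≈ -183.50)
j(x) = 367/2 + x (j(x) = x - 1*(-367/2) = x + 367/2 = 367/2 + x)
4755592 - (j(-1180) - 1870360) = 4755592 - ((367/2 - 1180) - 1870360) = 4755592 - (-1993/2 - 1870360) = 4755592 - 1*(-3742713/2) = 4755592 + 3742713/2 = 13253897/2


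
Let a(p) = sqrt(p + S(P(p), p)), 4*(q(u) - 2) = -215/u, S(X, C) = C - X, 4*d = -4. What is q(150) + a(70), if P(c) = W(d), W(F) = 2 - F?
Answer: 197/120 + sqrt(137) ≈ 13.346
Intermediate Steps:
d = -1 (d = (1/4)*(-4) = -1)
P(c) = 3 (P(c) = 2 - 1*(-1) = 2 + 1 = 3)
q(u) = 2 - 215/(4*u) (q(u) = 2 + (-215/u)/4 = 2 - 215/(4*u))
a(p) = sqrt(-3 + 2*p) (a(p) = sqrt(p + (p - 1*3)) = sqrt(p + (p - 3)) = sqrt(p + (-3 + p)) = sqrt(-3 + 2*p))
q(150) + a(70) = (2 - 215/4/150) + sqrt(-3 + 2*70) = (2 - 215/4*1/150) + sqrt(-3 + 140) = (2 - 43/120) + sqrt(137) = 197/120 + sqrt(137)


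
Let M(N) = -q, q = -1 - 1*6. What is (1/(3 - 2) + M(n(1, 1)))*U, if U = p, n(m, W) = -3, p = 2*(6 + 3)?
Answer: 144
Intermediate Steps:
q = -7 (q = -1 - 6 = -7)
p = 18 (p = 2*9 = 18)
M(N) = 7 (M(N) = -1*(-7) = 7)
U = 18
(1/(3 - 2) + M(n(1, 1)))*U = (1/(3 - 2) + 7)*18 = (1/1 + 7)*18 = (1 + 7)*18 = 8*18 = 144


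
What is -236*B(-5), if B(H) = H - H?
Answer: 0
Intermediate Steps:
B(H) = 0
-236*B(-5) = -236*0 = 0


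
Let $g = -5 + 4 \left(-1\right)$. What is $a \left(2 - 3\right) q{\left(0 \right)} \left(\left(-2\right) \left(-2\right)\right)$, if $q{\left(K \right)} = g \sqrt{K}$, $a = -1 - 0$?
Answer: $0$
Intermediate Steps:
$a = -1$ ($a = -1 + 0 = -1$)
$g = -9$ ($g = -5 - 4 = -9$)
$q{\left(K \right)} = - 9 \sqrt{K}$
$a \left(2 - 3\right) q{\left(0 \right)} \left(\left(-2\right) \left(-2\right)\right) = - (2 - 3) \left(- 9 \sqrt{0}\right) \left(\left(-2\right) \left(-2\right)\right) = \left(-1\right) \left(-1\right) \left(\left(-9\right) 0\right) 4 = 1 \cdot 0 \cdot 4 = 0 \cdot 4 = 0$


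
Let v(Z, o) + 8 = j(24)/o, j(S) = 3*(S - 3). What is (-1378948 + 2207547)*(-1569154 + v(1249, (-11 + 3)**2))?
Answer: -83213135896695/64 ≈ -1.3002e+12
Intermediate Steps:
j(S) = -9 + 3*S (j(S) = 3*(-3 + S) = -9 + 3*S)
v(Z, o) = -8 + 63/o (v(Z, o) = -8 + (-9 + 3*24)/o = -8 + (-9 + 72)/o = -8 + 63/o)
(-1378948 + 2207547)*(-1569154 + v(1249, (-11 + 3)**2)) = (-1378948 + 2207547)*(-1569154 + (-8 + 63/((-11 + 3)**2))) = 828599*(-1569154 + (-8 + 63/((-8)**2))) = 828599*(-1569154 + (-8 + 63/64)) = 828599*(-1569154 - 449/64) = 828599*(-100426305/64) = -83213135896695/64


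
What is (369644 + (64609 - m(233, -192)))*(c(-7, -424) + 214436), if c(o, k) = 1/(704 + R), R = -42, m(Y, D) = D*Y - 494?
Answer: 68065792260739/662 ≈ 1.0282e+11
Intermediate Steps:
m(Y, D) = -494 + D*Y
c(o, k) = 1/662 (c(o, k) = 1/(704 - 42) = 1/662)
(369644 + (64609 - m(233, -192)))*(c(-7, -424) + 214436) = (369644 + (64609 - (-494 - 192*233)))*(1/662 + 214436) = (369644 + (64609 - (-494 - 44736)))*(141956633/662) = (369644 + (64609 - 1*(-45230)))*(141956633/662) = (369644 + (64609 + 45230))*(141956633/662) = (369644 + 109839)*(141956633/662) = 479483*(141956633/662) = 68065792260739/662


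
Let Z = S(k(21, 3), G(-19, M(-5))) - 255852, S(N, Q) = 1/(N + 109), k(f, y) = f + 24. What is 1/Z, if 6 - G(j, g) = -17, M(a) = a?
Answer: -154/39401207 ≈ -3.9085e-6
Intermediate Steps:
G(j, g) = 23 (G(j, g) = 6 - 1*(-17) = 6 + 17 = 23)
k(f, y) = 24 + f
S(N, Q) = 1/(109 + N)
Z = -39401207/154 (Z = 1/(109 + (24 + 21)) - 255852 = 1/(109 + 45) - 255852 = 1/154 - 255852 = -39401207/154 ≈ -2.5585e+5)
1/Z = 1/(-39401207/154) = -154/39401207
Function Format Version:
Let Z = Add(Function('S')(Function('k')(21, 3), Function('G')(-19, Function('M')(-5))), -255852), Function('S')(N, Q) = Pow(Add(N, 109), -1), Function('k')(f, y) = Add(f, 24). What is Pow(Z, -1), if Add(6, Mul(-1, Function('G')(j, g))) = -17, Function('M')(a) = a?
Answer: Rational(-154, 39401207) ≈ -3.9085e-6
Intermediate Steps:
Function('G')(j, g) = 23 (Function('G')(j, g) = Add(6, Mul(-1, -17)) = Add(6, 17) = 23)
Function('k')(f, y) = Add(24, f)
Function('S')(N, Q) = Pow(Add(109, N), -1)
Z = Rational(-39401207, 154) (Z = Add(Pow(Add(109, Add(24, 21)), -1), -255852) = Add(Pow(Add(109, 45), -1), -255852) = Add(Pow(154, -1), -255852) = Add(Rational(1, 154), -255852) = Rational(-39401207, 154) ≈ -2.5585e+5)
Pow(Z, -1) = Pow(Rational(-39401207, 154), -1) = Rational(-154, 39401207)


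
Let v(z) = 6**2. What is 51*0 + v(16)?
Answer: 36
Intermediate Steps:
v(z) = 36
51*0 + v(16) = 51*0 + 36 = 0 + 36 = 36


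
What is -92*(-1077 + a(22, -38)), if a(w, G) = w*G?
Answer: 175996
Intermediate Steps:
a(w, G) = G*w
-92*(-1077 + a(22, -38)) = -92*(-1077 - 38*22) = -92*(-1077 - 836) = -92*(-1913) = 175996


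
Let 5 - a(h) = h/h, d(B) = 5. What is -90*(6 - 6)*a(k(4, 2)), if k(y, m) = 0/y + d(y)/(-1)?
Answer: 0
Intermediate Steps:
k(y, m) = -5 (k(y, m) = 0/y + 5/(-1) = 0 + 5*(-1) = 0 - 5 = -5)
a(h) = 4 (a(h) = 5 - h/h = 5 - 1*1 = 5 - 1 = 4)
-90*(6 - 6)*a(k(4, 2)) = -90*(6 - 6)*4 = -0*4 = -90*0 = 0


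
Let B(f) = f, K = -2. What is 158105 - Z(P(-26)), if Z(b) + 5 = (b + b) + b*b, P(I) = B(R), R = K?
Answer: 158110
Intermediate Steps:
R = -2
P(I) = -2
Z(b) = -5 + b² + 2*b (Z(b) = -5 + ((b + b) + b*b) = -5 + (2*b + b²) = -5 + (b² + 2*b) = -5 + b² + 2*b)
158105 - Z(P(-26)) = 158105 - (-5 + (-2)² + 2*(-2)) = 158105 - (-5 + 4 - 4) = 158105 - 1*(-5) = 158105 + 5 = 158110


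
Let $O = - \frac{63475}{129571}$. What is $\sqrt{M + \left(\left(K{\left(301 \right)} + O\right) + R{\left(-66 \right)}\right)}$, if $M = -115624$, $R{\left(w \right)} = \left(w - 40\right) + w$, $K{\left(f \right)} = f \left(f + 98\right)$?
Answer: $\frac{3 \sqrt{8025923421022}}{129571} \approx 65.594$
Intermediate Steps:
$K{\left(f \right)} = f \left(98 + f\right)$
$R{\left(w \right)} = -40 + 2 w$ ($R{\left(w \right)} = \left(-40 + w\right) + w = -40 + 2 w$)
$O = - \frac{63475}{129571}$ ($O = \left(-63475\right) \frac{1}{129571} = - \frac{63475}{129571} \approx -0.48989$)
$\sqrt{M + \left(\left(K{\left(301 \right)} + O\right) + R{\left(-66 \right)}\right)} = \sqrt{-115624 + \left(\left(301 \left(98 + 301\right) - \frac{63475}{129571}\right) + \left(-40 + 2 \left(-66\right)\right)\right)} = \sqrt{-115624 + \left(\left(301 \cdot 399 - \frac{63475}{129571}\right) - 172\right)} = \sqrt{-115624 + \left(\left(120099 - \frac{63475}{129571}\right) - 172\right)} = \sqrt{-115624 + \left(\frac{15561284054}{129571} - 172\right)} = \sqrt{-115624 + \frac{15538997842}{129571}} = \sqrt{\frac{557480538}{129571}} = \frac{3 \sqrt{8025923421022}}{129571}$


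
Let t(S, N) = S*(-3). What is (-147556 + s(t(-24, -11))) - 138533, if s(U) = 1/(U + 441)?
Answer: -146763656/513 ≈ -2.8609e+5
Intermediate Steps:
t(S, N) = -3*S
s(U) = 1/(441 + U)
(-147556 + s(t(-24, -11))) - 138533 = (-147556 + 1/(441 - 3*(-24))) - 138533 = (-147556 + 1/(441 + 72)) - 138533 = (-147556 + 1/513) - 138533 = -75696227/513 - 138533 = -146763656/513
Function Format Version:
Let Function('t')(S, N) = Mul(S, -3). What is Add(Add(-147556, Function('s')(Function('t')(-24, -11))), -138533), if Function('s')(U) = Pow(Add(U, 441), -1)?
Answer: Rational(-146763656, 513) ≈ -2.8609e+5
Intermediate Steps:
Function('t')(S, N) = Mul(-3, S)
Function('s')(U) = Pow(Add(441, U), -1)
Add(Add(-147556, Function('s')(Function('t')(-24, -11))), -138533) = Add(Add(-147556, Pow(Add(441, Mul(-3, -24)), -1)), -138533) = Add(Add(-147556, Pow(Add(441, 72), -1)), -138533) = Add(Add(-147556, Pow(513, -1)), -138533) = Add(Add(-147556, Rational(1, 513)), -138533) = Add(Rational(-75696227, 513), -138533) = Rational(-146763656, 513)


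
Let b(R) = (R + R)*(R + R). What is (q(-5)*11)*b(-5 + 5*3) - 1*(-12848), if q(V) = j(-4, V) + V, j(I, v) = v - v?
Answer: -9152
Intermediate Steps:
j(I, v) = 0
b(R) = 4*R² (b(R) = (2*R)*(2*R) = 4*R²)
q(V) = V (q(V) = 0 + V = V)
(q(-5)*11)*b(-5 + 5*3) - 1*(-12848) = (-5*11)*(4*(-5 + 5*3)²) - 1*(-12848) = -220*(-5 + 15)² + 12848 = -220*10² + 12848 = -220*100 + 12848 = -55*400 + 12848 = -22000 + 12848 = -9152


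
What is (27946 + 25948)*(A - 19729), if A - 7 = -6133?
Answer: -1393429370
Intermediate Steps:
A = -6126 (A = 7 - 6133 = -6126)
(27946 + 25948)*(A - 19729) = (27946 + 25948)*(-6126 - 19729) = 53894*(-25855) = -1393429370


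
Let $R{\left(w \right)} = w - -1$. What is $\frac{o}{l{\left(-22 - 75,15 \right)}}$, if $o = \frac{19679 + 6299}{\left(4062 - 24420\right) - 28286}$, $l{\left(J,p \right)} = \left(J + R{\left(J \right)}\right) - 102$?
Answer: $\frac{12989}{7174990} \approx 0.0018103$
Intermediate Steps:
$R{\left(w \right)} = 1 + w$ ($R{\left(w \right)} = w + 1 = 1 + w$)
$l{\left(J,p \right)} = -101 + 2 J$ ($l{\left(J,p \right)} = \left(J + \left(1 + J\right)\right) - 102 = \left(1 + 2 J\right) - 102 = -101 + 2 J$)
$o = - \frac{12989}{24322}$ ($o = \frac{25978}{-20358 - 28286} = \frac{25978}{-48644} = 25978 \left(- \frac{1}{48644}\right) = - \frac{12989}{24322} \approx -0.53404$)
$\frac{o}{l{\left(-22 - 75,15 \right)}} = - \frac{12989}{24322 \left(-101 + 2 \left(-22 - 75\right)\right)} = - \frac{12989}{24322 \left(-101 + 2 \left(-97\right)\right)} = - \frac{12989}{24322 \left(-101 - 194\right)} = - \frac{12989}{24322 \left(-295\right)} = \left(- \frac{12989}{24322}\right) \left(- \frac{1}{295}\right) = \frac{12989}{7174990}$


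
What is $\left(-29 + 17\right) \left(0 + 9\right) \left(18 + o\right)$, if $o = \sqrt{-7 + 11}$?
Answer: $-2160$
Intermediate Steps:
$o = 2$ ($o = \sqrt{4} = 2$)
$\left(-29 + 17\right) \left(0 + 9\right) \left(18 + o\right) = \left(-29 + 17\right) \left(0 + 9\right) \left(18 + 2\right) = - 12 \cdot 9 \cdot 20 = \left(-12\right) 180 = -2160$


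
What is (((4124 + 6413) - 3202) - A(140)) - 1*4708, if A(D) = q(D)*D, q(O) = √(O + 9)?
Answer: 2627 - 140*√149 ≈ 918.08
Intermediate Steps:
q(O) = √(9 + O)
A(D) = D*√(9 + D) (A(D) = √(9 + D)*D = D*√(9 + D))
(((4124 + 6413) - 3202) - A(140)) - 1*4708 = (((4124 + 6413) - 3202) - 140*√(9 + 140)) - 1*4708 = ((10537 - 3202) - 140*√149) - 4708 = (7335 - 140*√149) - 4708 = 2627 - 140*√149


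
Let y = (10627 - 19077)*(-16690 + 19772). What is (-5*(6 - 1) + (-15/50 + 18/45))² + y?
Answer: -2604227999/100 ≈ -2.6042e+7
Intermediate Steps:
y = -26042900 (y = -8450*3082 = -26042900)
(-5*(6 - 1) + (-15/50 + 18/45))² + y = (-5*(6 - 1) + (-15/50 + 18/45))² - 26042900 = (-5*5 + (-15*1/50 + 18*(1/45)))² - 26042900 = (-25 + (-3/10 + ⅖))² - 26042900 = (-25 + ⅒)² - 26042900 = (-249/10)² - 26042900 = 62001/100 - 26042900 = -2604227999/100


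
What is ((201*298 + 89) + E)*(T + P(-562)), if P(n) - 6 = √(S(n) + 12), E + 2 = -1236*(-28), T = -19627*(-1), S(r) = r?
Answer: 1857144369 + 472965*I*√22 ≈ 1.8571e+9 + 2.2184e+6*I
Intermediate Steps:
T = 19627
E = 34606 (E = -2 - 1236*(-28) = -2 + 34608 = 34606)
P(n) = 6 + √(12 + n) (P(n) = 6 + √(n + 12) = 6 + √(12 + n))
((201*298 + 89) + E)*(T + P(-562)) = ((201*298 + 89) + 34606)*(19627 + (6 + √(12 - 562))) = ((59898 + 89) + 34606)*(19627 + (6 + √(-550))) = (59987 + 34606)*(19627 + (6 + 5*I*√22)) = 94593*(19633 + 5*I*√22) = 1857144369 + 472965*I*√22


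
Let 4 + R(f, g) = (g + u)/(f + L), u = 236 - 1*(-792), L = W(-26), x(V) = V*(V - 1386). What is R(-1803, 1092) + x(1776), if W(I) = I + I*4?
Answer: 1338863268/1933 ≈ 6.9264e+5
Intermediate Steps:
x(V) = V*(-1386 + V)
W(I) = 5*I (W(I) = I + 4*I = 5*I)
L = -130 (L = 5*(-26) = -130)
u = 1028 (u = 236 + 792 = 1028)
R(f, g) = -4 + (1028 + g)/(-130 + f) (R(f, g) = -4 + (g + 1028)/(f - 130) = -4 + (1028 + g)/(-130 + f))
R(-1803, 1092) + x(1776) = (1548 + 1092 - 4*(-1803))/(-130 - 1803) + 1776*(-1386 + 1776) = (1548 + 1092 + 7212)/(-1933) + 1776*390 = -1/1933*9852 + 692640 = -9852/1933 + 692640 = 1338863268/1933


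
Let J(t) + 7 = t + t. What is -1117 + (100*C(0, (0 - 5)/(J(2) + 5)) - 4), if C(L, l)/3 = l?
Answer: -1871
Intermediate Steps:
J(t) = -7 + 2*t (J(t) = -7 + (t + t) = -7 + 2*t)
C(L, l) = 3*l
-1117 + (100*C(0, (0 - 5)/(J(2) + 5)) - 4) = -1117 + (100*(3*((0 - 5)/((-7 + 2*2) + 5))) - 4) = -1117 + (100*(3*(-5/((-7 + 4) + 5))) - 4) = -1117 + (100*(3*(-5/(-3 + 5))) - 4) = -1117 + (100*(3*(-5/2)) - 4) = -1117 + (100*(-15/2) - 4) = -1117 + (-750 - 4) = -1117 - 754 = -1871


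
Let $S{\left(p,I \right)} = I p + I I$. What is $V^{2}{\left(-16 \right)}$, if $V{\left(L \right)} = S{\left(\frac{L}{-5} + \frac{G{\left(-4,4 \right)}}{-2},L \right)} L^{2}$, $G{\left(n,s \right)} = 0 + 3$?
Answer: $\frac{85769322496}{25} \approx 3.4308 \cdot 10^{9}$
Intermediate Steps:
$G{\left(n,s \right)} = 3$
$S{\left(p,I \right)} = I^{2} + I p$ ($S{\left(p,I \right)} = I p + I^{2} = I^{2} + I p$)
$V{\left(L \right)} = L^{3} \left(- \frac{3}{2} + \frac{4 L}{5}\right)$ ($V{\left(L \right)} = L \left(L + \left(\frac{L}{-5} + \frac{3}{-2}\right)\right) L^{2} = L \left(L + \left(L \left(- \frac{1}{5}\right) + 3 \left(- \frac{1}{2}\right)\right)\right) L^{2} = L \left(L - \left(\frac{3}{2} + \frac{L}{5}\right)\right) L^{2} = L \left(- \frac{3}{2} + \frac{4 L}{5}\right) L^{2} = L^{3} \left(- \frac{3}{2} + \frac{4 L}{5}\right)$)
$V^{2}{\left(-16 \right)} = \left(\frac{\left(-16\right)^{3} \left(-15 + 8 \left(-16\right)\right)}{10}\right)^{2} = \left(\frac{1}{10} \left(-4096\right) \left(-15 - 128\right)\right)^{2} = \left(\frac{1}{10} \left(-4096\right) \left(-143\right)\right)^{2} = \left(\frac{292864}{5}\right)^{2} = \frac{85769322496}{25}$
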